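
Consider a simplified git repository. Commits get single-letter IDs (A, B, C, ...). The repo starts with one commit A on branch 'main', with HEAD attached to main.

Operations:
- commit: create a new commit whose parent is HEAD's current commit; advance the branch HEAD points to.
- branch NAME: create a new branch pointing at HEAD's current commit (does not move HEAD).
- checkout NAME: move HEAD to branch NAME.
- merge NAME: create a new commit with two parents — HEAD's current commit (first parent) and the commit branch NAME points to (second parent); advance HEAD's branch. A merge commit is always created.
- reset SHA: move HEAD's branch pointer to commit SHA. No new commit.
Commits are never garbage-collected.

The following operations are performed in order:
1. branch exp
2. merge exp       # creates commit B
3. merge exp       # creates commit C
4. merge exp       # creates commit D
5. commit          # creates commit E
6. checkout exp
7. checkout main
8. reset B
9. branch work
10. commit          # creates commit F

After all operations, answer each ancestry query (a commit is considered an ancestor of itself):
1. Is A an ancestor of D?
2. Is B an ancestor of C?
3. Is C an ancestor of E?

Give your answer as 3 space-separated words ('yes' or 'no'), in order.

After op 1 (branch): HEAD=main@A [exp=A main=A]
After op 2 (merge): HEAD=main@B [exp=A main=B]
After op 3 (merge): HEAD=main@C [exp=A main=C]
After op 4 (merge): HEAD=main@D [exp=A main=D]
After op 5 (commit): HEAD=main@E [exp=A main=E]
After op 6 (checkout): HEAD=exp@A [exp=A main=E]
After op 7 (checkout): HEAD=main@E [exp=A main=E]
After op 8 (reset): HEAD=main@B [exp=A main=B]
After op 9 (branch): HEAD=main@B [exp=A main=B work=B]
After op 10 (commit): HEAD=main@F [exp=A main=F work=B]
ancestors(D) = {A,B,C,D}; A in? yes
ancestors(C) = {A,B,C}; B in? yes
ancestors(E) = {A,B,C,D,E}; C in? yes

Answer: yes yes yes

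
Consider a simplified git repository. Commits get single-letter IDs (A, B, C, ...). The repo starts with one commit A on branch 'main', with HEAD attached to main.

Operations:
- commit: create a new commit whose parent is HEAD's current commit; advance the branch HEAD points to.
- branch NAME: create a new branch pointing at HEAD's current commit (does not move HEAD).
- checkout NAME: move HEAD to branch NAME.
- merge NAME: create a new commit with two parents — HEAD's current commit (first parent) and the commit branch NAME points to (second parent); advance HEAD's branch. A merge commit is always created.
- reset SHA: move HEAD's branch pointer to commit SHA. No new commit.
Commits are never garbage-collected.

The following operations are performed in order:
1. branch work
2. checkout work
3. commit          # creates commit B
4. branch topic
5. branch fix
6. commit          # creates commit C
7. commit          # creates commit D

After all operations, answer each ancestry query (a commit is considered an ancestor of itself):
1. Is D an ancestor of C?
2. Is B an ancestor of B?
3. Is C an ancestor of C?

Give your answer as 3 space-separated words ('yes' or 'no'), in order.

Answer: no yes yes

Derivation:
After op 1 (branch): HEAD=main@A [main=A work=A]
After op 2 (checkout): HEAD=work@A [main=A work=A]
After op 3 (commit): HEAD=work@B [main=A work=B]
After op 4 (branch): HEAD=work@B [main=A topic=B work=B]
After op 5 (branch): HEAD=work@B [fix=B main=A topic=B work=B]
After op 6 (commit): HEAD=work@C [fix=B main=A topic=B work=C]
After op 7 (commit): HEAD=work@D [fix=B main=A topic=B work=D]
ancestors(C) = {A,B,C}; D in? no
ancestors(B) = {A,B}; B in? yes
ancestors(C) = {A,B,C}; C in? yes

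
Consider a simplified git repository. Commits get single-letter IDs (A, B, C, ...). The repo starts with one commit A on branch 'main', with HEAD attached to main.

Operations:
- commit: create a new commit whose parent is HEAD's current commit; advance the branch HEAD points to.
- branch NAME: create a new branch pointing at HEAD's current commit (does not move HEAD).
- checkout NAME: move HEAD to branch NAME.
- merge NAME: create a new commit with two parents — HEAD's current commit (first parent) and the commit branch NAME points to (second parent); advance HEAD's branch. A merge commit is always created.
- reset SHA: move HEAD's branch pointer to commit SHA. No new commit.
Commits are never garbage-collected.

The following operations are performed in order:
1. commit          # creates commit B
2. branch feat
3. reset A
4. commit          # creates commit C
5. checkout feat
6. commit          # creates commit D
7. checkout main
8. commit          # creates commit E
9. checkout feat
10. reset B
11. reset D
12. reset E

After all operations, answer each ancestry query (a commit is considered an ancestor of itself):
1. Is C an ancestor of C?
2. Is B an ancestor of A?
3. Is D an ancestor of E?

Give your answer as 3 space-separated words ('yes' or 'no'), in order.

Answer: yes no no

Derivation:
After op 1 (commit): HEAD=main@B [main=B]
After op 2 (branch): HEAD=main@B [feat=B main=B]
After op 3 (reset): HEAD=main@A [feat=B main=A]
After op 4 (commit): HEAD=main@C [feat=B main=C]
After op 5 (checkout): HEAD=feat@B [feat=B main=C]
After op 6 (commit): HEAD=feat@D [feat=D main=C]
After op 7 (checkout): HEAD=main@C [feat=D main=C]
After op 8 (commit): HEAD=main@E [feat=D main=E]
After op 9 (checkout): HEAD=feat@D [feat=D main=E]
After op 10 (reset): HEAD=feat@B [feat=B main=E]
After op 11 (reset): HEAD=feat@D [feat=D main=E]
After op 12 (reset): HEAD=feat@E [feat=E main=E]
ancestors(C) = {A,C}; C in? yes
ancestors(A) = {A}; B in? no
ancestors(E) = {A,C,E}; D in? no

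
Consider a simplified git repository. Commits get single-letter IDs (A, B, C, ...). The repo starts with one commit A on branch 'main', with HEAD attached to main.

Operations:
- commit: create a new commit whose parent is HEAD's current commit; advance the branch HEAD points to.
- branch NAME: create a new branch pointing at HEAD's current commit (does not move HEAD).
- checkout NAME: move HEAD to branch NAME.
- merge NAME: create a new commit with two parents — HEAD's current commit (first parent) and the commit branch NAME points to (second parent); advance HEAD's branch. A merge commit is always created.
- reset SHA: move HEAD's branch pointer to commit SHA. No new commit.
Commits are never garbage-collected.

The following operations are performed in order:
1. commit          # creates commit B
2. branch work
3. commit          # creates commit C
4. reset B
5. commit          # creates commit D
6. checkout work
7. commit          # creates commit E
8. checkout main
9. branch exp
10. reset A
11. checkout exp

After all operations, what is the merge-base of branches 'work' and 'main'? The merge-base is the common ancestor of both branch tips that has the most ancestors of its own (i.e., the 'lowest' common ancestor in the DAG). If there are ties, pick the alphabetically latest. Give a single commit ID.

After op 1 (commit): HEAD=main@B [main=B]
After op 2 (branch): HEAD=main@B [main=B work=B]
After op 3 (commit): HEAD=main@C [main=C work=B]
After op 4 (reset): HEAD=main@B [main=B work=B]
After op 5 (commit): HEAD=main@D [main=D work=B]
After op 6 (checkout): HEAD=work@B [main=D work=B]
After op 7 (commit): HEAD=work@E [main=D work=E]
After op 8 (checkout): HEAD=main@D [main=D work=E]
After op 9 (branch): HEAD=main@D [exp=D main=D work=E]
After op 10 (reset): HEAD=main@A [exp=D main=A work=E]
After op 11 (checkout): HEAD=exp@D [exp=D main=A work=E]
ancestors(work=E): ['A', 'B', 'E']
ancestors(main=A): ['A']
common: ['A']

Answer: A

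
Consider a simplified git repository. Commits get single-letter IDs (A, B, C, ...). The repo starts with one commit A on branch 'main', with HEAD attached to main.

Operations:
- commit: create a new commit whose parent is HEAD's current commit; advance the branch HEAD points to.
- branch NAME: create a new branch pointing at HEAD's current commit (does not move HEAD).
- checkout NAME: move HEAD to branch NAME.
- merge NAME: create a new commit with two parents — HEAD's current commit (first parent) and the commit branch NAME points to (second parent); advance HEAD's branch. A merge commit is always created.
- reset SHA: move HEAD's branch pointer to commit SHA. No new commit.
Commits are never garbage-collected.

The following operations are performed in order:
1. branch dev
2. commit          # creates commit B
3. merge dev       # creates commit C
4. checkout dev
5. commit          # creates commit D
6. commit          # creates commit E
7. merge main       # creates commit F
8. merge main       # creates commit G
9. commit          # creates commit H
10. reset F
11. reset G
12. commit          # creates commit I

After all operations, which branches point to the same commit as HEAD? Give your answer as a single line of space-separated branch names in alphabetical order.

After op 1 (branch): HEAD=main@A [dev=A main=A]
After op 2 (commit): HEAD=main@B [dev=A main=B]
After op 3 (merge): HEAD=main@C [dev=A main=C]
After op 4 (checkout): HEAD=dev@A [dev=A main=C]
After op 5 (commit): HEAD=dev@D [dev=D main=C]
After op 6 (commit): HEAD=dev@E [dev=E main=C]
After op 7 (merge): HEAD=dev@F [dev=F main=C]
After op 8 (merge): HEAD=dev@G [dev=G main=C]
After op 9 (commit): HEAD=dev@H [dev=H main=C]
After op 10 (reset): HEAD=dev@F [dev=F main=C]
After op 11 (reset): HEAD=dev@G [dev=G main=C]
After op 12 (commit): HEAD=dev@I [dev=I main=C]

Answer: dev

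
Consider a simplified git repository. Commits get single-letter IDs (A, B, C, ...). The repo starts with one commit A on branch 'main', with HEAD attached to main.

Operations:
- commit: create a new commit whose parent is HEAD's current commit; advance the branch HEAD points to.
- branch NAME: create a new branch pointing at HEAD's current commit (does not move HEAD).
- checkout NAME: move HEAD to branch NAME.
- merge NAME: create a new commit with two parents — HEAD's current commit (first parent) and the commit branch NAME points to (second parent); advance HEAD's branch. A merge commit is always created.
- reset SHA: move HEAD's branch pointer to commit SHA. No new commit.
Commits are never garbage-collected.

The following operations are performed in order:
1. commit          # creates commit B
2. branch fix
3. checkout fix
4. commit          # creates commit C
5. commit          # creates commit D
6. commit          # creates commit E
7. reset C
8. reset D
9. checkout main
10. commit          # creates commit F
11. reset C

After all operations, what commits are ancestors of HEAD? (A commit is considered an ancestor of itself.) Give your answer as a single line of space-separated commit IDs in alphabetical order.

After op 1 (commit): HEAD=main@B [main=B]
After op 2 (branch): HEAD=main@B [fix=B main=B]
After op 3 (checkout): HEAD=fix@B [fix=B main=B]
After op 4 (commit): HEAD=fix@C [fix=C main=B]
After op 5 (commit): HEAD=fix@D [fix=D main=B]
After op 6 (commit): HEAD=fix@E [fix=E main=B]
After op 7 (reset): HEAD=fix@C [fix=C main=B]
After op 8 (reset): HEAD=fix@D [fix=D main=B]
After op 9 (checkout): HEAD=main@B [fix=D main=B]
After op 10 (commit): HEAD=main@F [fix=D main=F]
After op 11 (reset): HEAD=main@C [fix=D main=C]

Answer: A B C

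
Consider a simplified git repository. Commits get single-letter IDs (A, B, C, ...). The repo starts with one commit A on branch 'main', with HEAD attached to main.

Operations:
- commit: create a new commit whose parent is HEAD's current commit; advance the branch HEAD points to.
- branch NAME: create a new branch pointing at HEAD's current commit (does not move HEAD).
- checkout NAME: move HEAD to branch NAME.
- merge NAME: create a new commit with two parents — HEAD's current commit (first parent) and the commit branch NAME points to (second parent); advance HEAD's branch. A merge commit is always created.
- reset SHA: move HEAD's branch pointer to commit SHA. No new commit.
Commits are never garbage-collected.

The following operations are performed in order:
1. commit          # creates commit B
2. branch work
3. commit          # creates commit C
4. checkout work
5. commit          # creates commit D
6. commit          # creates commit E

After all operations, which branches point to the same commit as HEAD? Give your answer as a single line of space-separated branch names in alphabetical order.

Answer: work

Derivation:
After op 1 (commit): HEAD=main@B [main=B]
After op 2 (branch): HEAD=main@B [main=B work=B]
After op 3 (commit): HEAD=main@C [main=C work=B]
After op 4 (checkout): HEAD=work@B [main=C work=B]
After op 5 (commit): HEAD=work@D [main=C work=D]
After op 6 (commit): HEAD=work@E [main=C work=E]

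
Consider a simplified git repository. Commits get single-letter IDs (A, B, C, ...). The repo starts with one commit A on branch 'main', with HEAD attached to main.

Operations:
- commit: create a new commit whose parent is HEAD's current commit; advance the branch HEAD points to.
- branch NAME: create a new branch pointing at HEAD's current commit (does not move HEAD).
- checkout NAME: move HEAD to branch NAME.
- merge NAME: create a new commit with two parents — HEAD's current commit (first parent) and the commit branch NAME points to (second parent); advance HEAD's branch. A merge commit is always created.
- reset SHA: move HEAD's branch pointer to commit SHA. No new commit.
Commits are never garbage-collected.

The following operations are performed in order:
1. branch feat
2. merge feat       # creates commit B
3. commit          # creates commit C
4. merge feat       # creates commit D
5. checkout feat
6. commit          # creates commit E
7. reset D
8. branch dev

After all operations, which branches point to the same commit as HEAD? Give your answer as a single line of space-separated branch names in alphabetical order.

Answer: dev feat main

Derivation:
After op 1 (branch): HEAD=main@A [feat=A main=A]
After op 2 (merge): HEAD=main@B [feat=A main=B]
After op 3 (commit): HEAD=main@C [feat=A main=C]
After op 4 (merge): HEAD=main@D [feat=A main=D]
After op 5 (checkout): HEAD=feat@A [feat=A main=D]
After op 6 (commit): HEAD=feat@E [feat=E main=D]
After op 7 (reset): HEAD=feat@D [feat=D main=D]
After op 8 (branch): HEAD=feat@D [dev=D feat=D main=D]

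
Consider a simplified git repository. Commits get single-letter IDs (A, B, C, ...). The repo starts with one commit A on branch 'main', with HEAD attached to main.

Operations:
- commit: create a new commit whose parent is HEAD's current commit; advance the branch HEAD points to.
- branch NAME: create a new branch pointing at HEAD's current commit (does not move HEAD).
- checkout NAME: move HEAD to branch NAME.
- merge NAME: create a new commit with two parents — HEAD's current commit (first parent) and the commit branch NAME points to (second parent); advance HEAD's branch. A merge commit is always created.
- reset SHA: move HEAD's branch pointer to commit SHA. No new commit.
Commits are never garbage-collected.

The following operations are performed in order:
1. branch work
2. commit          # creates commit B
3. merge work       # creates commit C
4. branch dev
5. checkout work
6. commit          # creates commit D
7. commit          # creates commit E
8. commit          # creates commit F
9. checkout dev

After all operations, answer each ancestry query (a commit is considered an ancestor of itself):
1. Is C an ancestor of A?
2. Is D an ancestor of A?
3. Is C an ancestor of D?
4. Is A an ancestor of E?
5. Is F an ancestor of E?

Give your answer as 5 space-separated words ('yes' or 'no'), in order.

Answer: no no no yes no

Derivation:
After op 1 (branch): HEAD=main@A [main=A work=A]
After op 2 (commit): HEAD=main@B [main=B work=A]
After op 3 (merge): HEAD=main@C [main=C work=A]
After op 4 (branch): HEAD=main@C [dev=C main=C work=A]
After op 5 (checkout): HEAD=work@A [dev=C main=C work=A]
After op 6 (commit): HEAD=work@D [dev=C main=C work=D]
After op 7 (commit): HEAD=work@E [dev=C main=C work=E]
After op 8 (commit): HEAD=work@F [dev=C main=C work=F]
After op 9 (checkout): HEAD=dev@C [dev=C main=C work=F]
ancestors(A) = {A}; C in? no
ancestors(A) = {A}; D in? no
ancestors(D) = {A,D}; C in? no
ancestors(E) = {A,D,E}; A in? yes
ancestors(E) = {A,D,E}; F in? no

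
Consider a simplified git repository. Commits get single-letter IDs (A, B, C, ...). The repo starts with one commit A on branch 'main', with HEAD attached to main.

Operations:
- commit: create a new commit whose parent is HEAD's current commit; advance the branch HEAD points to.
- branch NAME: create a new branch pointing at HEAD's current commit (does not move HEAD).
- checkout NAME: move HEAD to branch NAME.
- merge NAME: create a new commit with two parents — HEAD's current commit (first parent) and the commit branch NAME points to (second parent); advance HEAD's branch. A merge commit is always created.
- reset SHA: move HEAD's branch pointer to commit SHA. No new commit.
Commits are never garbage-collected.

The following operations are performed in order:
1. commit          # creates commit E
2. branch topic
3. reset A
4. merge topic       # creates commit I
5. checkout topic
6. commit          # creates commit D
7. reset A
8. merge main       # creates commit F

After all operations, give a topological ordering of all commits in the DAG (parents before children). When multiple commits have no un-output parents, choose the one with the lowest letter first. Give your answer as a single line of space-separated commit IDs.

After op 1 (commit): HEAD=main@E [main=E]
After op 2 (branch): HEAD=main@E [main=E topic=E]
After op 3 (reset): HEAD=main@A [main=A topic=E]
After op 4 (merge): HEAD=main@I [main=I topic=E]
After op 5 (checkout): HEAD=topic@E [main=I topic=E]
After op 6 (commit): HEAD=topic@D [main=I topic=D]
After op 7 (reset): HEAD=topic@A [main=I topic=A]
After op 8 (merge): HEAD=topic@F [main=I topic=F]
commit A: parents=[]
commit D: parents=['E']
commit E: parents=['A']
commit F: parents=['A', 'I']
commit I: parents=['A', 'E']

Answer: A E D I F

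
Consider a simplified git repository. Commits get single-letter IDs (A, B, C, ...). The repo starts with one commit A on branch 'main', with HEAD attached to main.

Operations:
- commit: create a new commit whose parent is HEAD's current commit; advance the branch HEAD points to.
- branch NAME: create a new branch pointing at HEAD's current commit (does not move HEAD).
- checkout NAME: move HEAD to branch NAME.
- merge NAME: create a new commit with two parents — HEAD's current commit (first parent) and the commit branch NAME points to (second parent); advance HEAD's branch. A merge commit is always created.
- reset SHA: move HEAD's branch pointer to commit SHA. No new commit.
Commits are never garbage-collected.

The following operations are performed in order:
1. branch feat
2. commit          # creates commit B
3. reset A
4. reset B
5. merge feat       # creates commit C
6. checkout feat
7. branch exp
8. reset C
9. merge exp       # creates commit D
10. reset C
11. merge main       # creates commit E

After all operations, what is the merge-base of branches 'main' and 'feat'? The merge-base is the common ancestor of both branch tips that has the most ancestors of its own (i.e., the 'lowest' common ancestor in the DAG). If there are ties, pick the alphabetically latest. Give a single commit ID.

Answer: C

Derivation:
After op 1 (branch): HEAD=main@A [feat=A main=A]
After op 2 (commit): HEAD=main@B [feat=A main=B]
After op 3 (reset): HEAD=main@A [feat=A main=A]
After op 4 (reset): HEAD=main@B [feat=A main=B]
After op 5 (merge): HEAD=main@C [feat=A main=C]
After op 6 (checkout): HEAD=feat@A [feat=A main=C]
After op 7 (branch): HEAD=feat@A [exp=A feat=A main=C]
After op 8 (reset): HEAD=feat@C [exp=A feat=C main=C]
After op 9 (merge): HEAD=feat@D [exp=A feat=D main=C]
After op 10 (reset): HEAD=feat@C [exp=A feat=C main=C]
After op 11 (merge): HEAD=feat@E [exp=A feat=E main=C]
ancestors(main=C): ['A', 'B', 'C']
ancestors(feat=E): ['A', 'B', 'C', 'E']
common: ['A', 'B', 'C']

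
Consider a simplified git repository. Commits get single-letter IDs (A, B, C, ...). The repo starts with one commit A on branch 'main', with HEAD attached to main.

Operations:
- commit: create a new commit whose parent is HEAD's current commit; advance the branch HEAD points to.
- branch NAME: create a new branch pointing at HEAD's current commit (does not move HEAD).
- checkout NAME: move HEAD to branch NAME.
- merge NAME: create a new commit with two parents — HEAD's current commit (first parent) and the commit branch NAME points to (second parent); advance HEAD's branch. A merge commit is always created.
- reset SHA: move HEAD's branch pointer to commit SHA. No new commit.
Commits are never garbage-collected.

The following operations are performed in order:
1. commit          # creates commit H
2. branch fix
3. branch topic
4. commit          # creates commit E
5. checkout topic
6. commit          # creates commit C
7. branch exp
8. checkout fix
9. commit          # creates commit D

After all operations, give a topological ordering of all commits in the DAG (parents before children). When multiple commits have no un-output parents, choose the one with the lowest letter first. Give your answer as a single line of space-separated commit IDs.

After op 1 (commit): HEAD=main@H [main=H]
After op 2 (branch): HEAD=main@H [fix=H main=H]
After op 3 (branch): HEAD=main@H [fix=H main=H topic=H]
After op 4 (commit): HEAD=main@E [fix=H main=E topic=H]
After op 5 (checkout): HEAD=topic@H [fix=H main=E topic=H]
After op 6 (commit): HEAD=topic@C [fix=H main=E topic=C]
After op 7 (branch): HEAD=topic@C [exp=C fix=H main=E topic=C]
After op 8 (checkout): HEAD=fix@H [exp=C fix=H main=E topic=C]
After op 9 (commit): HEAD=fix@D [exp=C fix=D main=E topic=C]
commit A: parents=[]
commit C: parents=['H']
commit D: parents=['H']
commit E: parents=['H']
commit H: parents=['A']

Answer: A H C D E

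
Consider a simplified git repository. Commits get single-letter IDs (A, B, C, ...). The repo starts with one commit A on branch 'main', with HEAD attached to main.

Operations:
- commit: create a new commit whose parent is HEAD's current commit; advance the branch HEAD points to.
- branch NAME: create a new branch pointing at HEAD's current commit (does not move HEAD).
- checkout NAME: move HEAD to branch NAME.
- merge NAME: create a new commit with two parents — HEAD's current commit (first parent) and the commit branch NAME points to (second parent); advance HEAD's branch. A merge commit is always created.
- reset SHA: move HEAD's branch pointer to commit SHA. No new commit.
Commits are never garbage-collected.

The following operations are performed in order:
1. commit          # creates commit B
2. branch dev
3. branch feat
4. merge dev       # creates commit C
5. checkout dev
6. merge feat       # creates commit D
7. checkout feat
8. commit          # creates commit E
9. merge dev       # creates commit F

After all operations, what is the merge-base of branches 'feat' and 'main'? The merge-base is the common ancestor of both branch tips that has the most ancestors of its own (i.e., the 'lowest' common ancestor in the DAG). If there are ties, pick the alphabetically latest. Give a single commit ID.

After op 1 (commit): HEAD=main@B [main=B]
After op 2 (branch): HEAD=main@B [dev=B main=B]
After op 3 (branch): HEAD=main@B [dev=B feat=B main=B]
After op 4 (merge): HEAD=main@C [dev=B feat=B main=C]
After op 5 (checkout): HEAD=dev@B [dev=B feat=B main=C]
After op 6 (merge): HEAD=dev@D [dev=D feat=B main=C]
After op 7 (checkout): HEAD=feat@B [dev=D feat=B main=C]
After op 8 (commit): HEAD=feat@E [dev=D feat=E main=C]
After op 9 (merge): HEAD=feat@F [dev=D feat=F main=C]
ancestors(feat=F): ['A', 'B', 'D', 'E', 'F']
ancestors(main=C): ['A', 'B', 'C']
common: ['A', 'B']

Answer: B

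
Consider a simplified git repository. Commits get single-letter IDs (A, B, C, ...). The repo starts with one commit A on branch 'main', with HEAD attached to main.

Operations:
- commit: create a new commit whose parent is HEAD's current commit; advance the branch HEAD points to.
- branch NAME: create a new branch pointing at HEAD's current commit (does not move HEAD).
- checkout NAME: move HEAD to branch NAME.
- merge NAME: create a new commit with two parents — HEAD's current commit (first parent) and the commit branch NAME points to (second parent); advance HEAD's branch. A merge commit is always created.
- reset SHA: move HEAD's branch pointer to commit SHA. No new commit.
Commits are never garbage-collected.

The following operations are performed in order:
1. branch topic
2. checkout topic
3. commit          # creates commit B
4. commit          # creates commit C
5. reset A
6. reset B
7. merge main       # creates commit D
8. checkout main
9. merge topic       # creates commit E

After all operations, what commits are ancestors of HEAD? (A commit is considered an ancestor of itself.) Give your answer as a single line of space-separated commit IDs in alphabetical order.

After op 1 (branch): HEAD=main@A [main=A topic=A]
After op 2 (checkout): HEAD=topic@A [main=A topic=A]
After op 3 (commit): HEAD=topic@B [main=A topic=B]
After op 4 (commit): HEAD=topic@C [main=A topic=C]
After op 5 (reset): HEAD=topic@A [main=A topic=A]
After op 6 (reset): HEAD=topic@B [main=A topic=B]
After op 7 (merge): HEAD=topic@D [main=A topic=D]
After op 8 (checkout): HEAD=main@A [main=A topic=D]
After op 9 (merge): HEAD=main@E [main=E topic=D]

Answer: A B D E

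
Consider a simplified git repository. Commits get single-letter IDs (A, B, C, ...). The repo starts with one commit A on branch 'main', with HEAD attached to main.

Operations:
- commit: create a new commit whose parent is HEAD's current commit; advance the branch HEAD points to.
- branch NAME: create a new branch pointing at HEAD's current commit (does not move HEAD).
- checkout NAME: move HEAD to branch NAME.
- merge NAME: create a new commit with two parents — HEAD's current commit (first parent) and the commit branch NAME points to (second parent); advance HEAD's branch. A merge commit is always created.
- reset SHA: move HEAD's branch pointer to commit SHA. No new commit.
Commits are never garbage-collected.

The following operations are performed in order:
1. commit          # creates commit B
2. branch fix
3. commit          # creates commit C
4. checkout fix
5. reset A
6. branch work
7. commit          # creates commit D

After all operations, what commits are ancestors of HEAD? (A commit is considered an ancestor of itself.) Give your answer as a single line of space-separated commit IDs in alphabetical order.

After op 1 (commit): HEAD=main@B [main=B]
After op 2 (branch): HEAD=main@B [fix=B main=B]
After op 3 (commit): HEAD=main@C [fix=B main=C]
After op 4 (checkout): HEAD=fix@B [fix=B main=C]
After op 5 (reset): HEAD=fix@A [fix=A main=C]
After op 6 (branch): HEAD=fix@A [fix=A main=C work=A]
After op 7 (commit): HEAD=fix@D [fix=D main=C work=A]

Answer: A D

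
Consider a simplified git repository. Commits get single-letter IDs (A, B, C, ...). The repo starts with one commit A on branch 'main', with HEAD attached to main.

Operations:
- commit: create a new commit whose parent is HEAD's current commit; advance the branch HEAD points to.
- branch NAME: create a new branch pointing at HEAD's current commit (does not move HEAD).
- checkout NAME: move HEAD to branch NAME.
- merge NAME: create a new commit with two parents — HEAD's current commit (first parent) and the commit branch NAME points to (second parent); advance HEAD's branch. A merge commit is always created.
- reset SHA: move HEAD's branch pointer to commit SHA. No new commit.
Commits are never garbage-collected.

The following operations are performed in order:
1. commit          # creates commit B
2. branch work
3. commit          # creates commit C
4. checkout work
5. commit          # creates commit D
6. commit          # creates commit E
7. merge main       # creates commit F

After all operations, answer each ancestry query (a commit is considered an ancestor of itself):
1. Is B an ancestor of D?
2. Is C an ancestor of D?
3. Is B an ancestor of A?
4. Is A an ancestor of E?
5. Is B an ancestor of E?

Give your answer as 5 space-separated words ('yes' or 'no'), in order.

After op 1 (commit): HEAD=main@B [main=B]
After op 2 (branch): HEAD=main@B [main=B work=B]
After op 3 (commit): HEAD=main@C [main=C work=B]
After op 4 (checkout): HEAD=work@B [main=C work=B]
After op 5 (commit): HEAD=work@D [main=C work=D]
After op 6 (commit): HEAD=work@E [main=C work=E]
After op 7 (merge): HEAD=work@F [main=C work=F]
ancestors(D) = {A,B,D}; B in? yes
ancestors(D) = {A,B,D}; C in? no
ancestors(A) = {A}; B in? no
ancestors(E) = {A,B,D,E}; A in? yes
ancestors(E) = {A,B,D,E}; B in? yes

Answer: yes no no yes yes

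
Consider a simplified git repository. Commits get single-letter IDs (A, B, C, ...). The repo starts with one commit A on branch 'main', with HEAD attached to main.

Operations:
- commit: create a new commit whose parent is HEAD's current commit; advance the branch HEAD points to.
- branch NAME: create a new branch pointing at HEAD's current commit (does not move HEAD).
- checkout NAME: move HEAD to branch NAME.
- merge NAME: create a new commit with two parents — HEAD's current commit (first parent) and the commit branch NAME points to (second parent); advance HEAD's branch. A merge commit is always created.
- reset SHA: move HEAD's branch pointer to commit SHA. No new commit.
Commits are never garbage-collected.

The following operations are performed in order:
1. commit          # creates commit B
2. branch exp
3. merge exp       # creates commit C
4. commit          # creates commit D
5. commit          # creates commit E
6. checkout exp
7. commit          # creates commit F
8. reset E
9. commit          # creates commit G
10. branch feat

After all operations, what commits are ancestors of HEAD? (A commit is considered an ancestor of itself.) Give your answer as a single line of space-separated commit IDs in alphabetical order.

Answer: A B C D E G

Derivation:
After op 1 (commit): HEAD=main@B [main=B]
After op 2 (branch): HEAD=main@B [exp=B main=B]
After op 3 (merge): HEAD=main@C [exp=B main=C]
After op 4 (commit): HEAD=main@D [exp=B main=D]
After op 5 (commit): HEAD=main@E [exp=B main=E]
After op 6 (checkout): HEAD=exp@B [exp=B main=E]
After op 7 (commit): HEAD=exp@F [exp=F main=E]
After op 8 (reset): HEAD=exp@E [exp=E main=E]
After op 9 (commit): HEAD=exp@G [exp=G main=E]
After op 10 (branch): HEAD=exp@G [exp=G feat=G main=E]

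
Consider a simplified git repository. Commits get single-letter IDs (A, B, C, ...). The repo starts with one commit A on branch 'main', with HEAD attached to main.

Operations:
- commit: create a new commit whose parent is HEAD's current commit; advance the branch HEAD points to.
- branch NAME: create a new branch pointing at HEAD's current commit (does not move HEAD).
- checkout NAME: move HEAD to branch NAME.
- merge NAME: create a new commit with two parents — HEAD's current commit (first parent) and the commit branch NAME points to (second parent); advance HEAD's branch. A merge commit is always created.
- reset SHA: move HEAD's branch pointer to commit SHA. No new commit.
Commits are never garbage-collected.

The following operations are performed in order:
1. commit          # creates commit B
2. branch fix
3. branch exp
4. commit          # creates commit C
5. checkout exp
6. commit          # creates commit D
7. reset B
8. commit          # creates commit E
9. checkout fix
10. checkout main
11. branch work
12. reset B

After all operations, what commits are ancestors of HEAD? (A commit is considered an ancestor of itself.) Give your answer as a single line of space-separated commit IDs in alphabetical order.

Answer: A B

Derivation:
After op 1 (commit): HEAD=main@B [main=B]
After op 2 (branch): HEAD=main@B [fix=B main=B]
After op 3 (branch): HEAD=main@B [exp=B fix=B main=B]
After op 4 (commit): HEAD=main@C [exp=B fix=B main=C]
After op 5 (checkout): HEAD=exp@B [exp=B fix=B main=C]
After op 6 (commit): HEAD=exp@D [exp=D fix=B main=C]
After op 7 (reset): HEAD=exp@B [exp=B fix=B main=C]
After op 8 (commit): HEAD=exp@E [exp=E fix=B main=C]
After op 9 (checkout): HEAD=fix@B [exp=E fix=B main=C]
After op 10 (checkout): HEAD=main@C [exp=E fix=B main=C]
After op 11 (branch): HEAD=main@C [exp=E fix=B main=C work=C]
After op 12 (reset): HEAD=main@B [exp=E fix=B main=B work=C]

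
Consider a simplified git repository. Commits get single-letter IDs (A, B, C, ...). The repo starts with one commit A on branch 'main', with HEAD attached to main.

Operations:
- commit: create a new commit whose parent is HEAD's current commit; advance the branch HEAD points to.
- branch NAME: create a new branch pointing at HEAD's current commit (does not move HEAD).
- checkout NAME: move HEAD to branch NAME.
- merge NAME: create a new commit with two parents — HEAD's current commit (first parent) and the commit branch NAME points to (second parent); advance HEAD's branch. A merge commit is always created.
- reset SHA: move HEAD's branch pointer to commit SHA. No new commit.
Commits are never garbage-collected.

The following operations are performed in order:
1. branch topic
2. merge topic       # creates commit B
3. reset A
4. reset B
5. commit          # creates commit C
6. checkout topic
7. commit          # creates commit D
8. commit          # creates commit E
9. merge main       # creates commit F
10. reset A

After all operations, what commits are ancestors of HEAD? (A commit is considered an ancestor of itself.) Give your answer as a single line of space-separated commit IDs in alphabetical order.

Answer: A

Derivation:
After op 1 (branch): HEAD=main@A [main=A topic=A]
After op 2 (merge): HEAD=main@B [main=B topic=A]
After op 3 (reset): HEAD=main@A [main=A topic=A]
After op 4 (reset): HEAD=main@B [main=B topic=A]
After op 5 (commit): HEAD=main@C [main=C topic=A]
After op 6 (checkout): HEAD=topic@A [main=C topic=A]
After op 7 (commit): HEAD=topic@D [main=C topic=D]
After op 8 (commit): HEAD=topic@E [main=C topic=E]
After op 9 (merge): HEAD=topic@F [main=C topic=F]
After op 10 (reset): HEAD=topic@A [main=C topic=A]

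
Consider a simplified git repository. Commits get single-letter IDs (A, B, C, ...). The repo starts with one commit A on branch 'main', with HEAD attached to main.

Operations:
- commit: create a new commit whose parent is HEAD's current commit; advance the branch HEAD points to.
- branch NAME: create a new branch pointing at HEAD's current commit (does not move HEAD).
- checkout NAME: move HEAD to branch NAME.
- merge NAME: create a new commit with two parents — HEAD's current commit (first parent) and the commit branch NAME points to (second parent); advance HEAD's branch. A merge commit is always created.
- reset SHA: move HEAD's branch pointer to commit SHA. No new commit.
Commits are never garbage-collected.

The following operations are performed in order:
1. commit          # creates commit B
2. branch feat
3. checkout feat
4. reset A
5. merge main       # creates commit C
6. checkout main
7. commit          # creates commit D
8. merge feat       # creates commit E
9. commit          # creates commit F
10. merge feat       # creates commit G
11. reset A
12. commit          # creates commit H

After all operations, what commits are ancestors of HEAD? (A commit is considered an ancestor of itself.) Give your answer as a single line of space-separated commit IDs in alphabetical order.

Answer: A H

Derivation:
After op 1 (commit): HEAD=main@B [main=B]
After op 2 (branch): HEAD=main@B [feat=B main=B]
After op 3 (checkout): HEAD=feat@B [feat=B main=B]
After op 4 (reset): HEAD=feat@A [feat=A main=B]
After op 5 (merge): HEAD=feat@C [feat=C main=B]
After op 6 (checkout): HEAD=main@B [feat=C main=B]
After op 7 (commit): HEAD=main@D [feat=C main=D]
After op 8 (merge): HEAD=main@E [feat=C main=E]
After op 9 (commit): HEAD=main@F [feat=C main=F]
After op 10 (merge): HEAD=main@G [feat=C main=G]
After op 11 (reset): HEAD=main@A [feat=C main=A]
After op 12 (commit): HEAD=main@H [feat=C main=H]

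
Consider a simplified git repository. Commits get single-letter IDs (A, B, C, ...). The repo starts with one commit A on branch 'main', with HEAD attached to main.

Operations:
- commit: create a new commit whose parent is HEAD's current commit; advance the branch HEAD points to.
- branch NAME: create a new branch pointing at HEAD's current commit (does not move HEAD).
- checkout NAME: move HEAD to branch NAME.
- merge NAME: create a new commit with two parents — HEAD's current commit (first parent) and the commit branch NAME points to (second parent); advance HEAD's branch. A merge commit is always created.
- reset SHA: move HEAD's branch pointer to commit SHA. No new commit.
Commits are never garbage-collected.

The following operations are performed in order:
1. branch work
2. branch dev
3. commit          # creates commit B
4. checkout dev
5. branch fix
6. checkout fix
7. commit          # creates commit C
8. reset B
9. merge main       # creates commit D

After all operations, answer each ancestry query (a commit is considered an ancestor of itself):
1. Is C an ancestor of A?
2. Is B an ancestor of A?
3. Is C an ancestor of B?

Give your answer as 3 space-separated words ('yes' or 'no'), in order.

After op 1 (branch): HEAD=main@A [main=A work=A]
After op 2 (branch): HEAD=main@A [dev=A main=A work=A]
After op 3 (commit): HEAD=main@B [dev=A main=B work=A]
After op 4 (checkout): HEAD=dev@A [dev=A main=B work=A]
After op 5 (branch): HEAD=dev@A [dev=A fix=A main=B work=A]
After op 6 (checkout): HEAD=fix@A [dev=A fix=A main=B work=A]
After op 7 (commit): HEAD=fix@C [dev=A fix=C main=B work=A]
After op 8 (reset): HEAD=fix@B [dev=A fix=B main=B work=A]
After op 9 (merge): HEAD=fix@D [dev=A fix=D main=B work=A]
ancestors(A) = {A}; C in? no
ancestors(A) = {A}; B in? no
ancestors(B) = {A,B}; C in? no

Answer: no no no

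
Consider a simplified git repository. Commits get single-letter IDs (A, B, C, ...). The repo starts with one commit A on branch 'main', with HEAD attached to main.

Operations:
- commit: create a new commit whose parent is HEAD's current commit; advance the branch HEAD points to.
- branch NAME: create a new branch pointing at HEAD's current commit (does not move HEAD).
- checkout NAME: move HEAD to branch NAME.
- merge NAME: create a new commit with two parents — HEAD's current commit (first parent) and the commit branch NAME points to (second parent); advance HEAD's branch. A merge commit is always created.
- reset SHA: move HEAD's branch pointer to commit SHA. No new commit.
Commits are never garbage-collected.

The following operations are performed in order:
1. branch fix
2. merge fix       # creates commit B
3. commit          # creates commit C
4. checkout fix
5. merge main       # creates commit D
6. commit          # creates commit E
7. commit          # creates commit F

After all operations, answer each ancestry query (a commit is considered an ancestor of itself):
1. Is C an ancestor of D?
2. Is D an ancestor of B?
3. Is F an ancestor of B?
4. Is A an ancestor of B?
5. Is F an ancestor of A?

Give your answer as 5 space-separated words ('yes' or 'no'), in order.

After op 1 (branch): HEAD=main@A [fix=A main=A]
After op 2 (merge): HEAD=main@B [fix=A main=B]
After op 3 (commit): HEAD=main@C [fix=A main=C]
After op 4 (checkout): HEAD=fix@A [fix=A main=C]
After op 5 (merge): HEAD=fix@D [fix=D main=C]
After op 6 (commit): HEAD=fix@E [fix=E main=C]
After op 7 (commit): HEAD=fix@F [fix=F main=C]
ancestors(D) = {A,B,C,D}; C in? yes
ancestors(B) = {A,B}; D in? no
ancestors(B) = {A,B}; F in? no
ancestors(B) = {A,B}; A in? yes
ancestors(A) = {A}; F in? no

Answer: yes no no yes no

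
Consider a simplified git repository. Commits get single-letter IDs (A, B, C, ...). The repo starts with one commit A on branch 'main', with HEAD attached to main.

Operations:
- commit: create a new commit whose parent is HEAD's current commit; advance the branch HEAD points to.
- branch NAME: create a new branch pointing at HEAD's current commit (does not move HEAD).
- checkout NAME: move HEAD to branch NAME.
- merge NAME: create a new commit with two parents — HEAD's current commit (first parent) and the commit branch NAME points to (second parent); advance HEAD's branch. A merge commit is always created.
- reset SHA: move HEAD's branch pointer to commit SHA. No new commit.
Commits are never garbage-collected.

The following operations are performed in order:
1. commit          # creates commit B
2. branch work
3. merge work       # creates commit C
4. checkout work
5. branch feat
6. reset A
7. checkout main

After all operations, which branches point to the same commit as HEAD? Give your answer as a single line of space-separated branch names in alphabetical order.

After op 1 (commit): HEAD=main@B [main=B]
After op 2 (branch): HEAD=main@B [main=B work=B]
After op 3 (merge): HEAD=main@C [main=C work=B]
After op 4 (checkout): HEAD=work@B [main=C work=B]
After op 5 (branch): HEAD=work@B [feat=B main=C work=B]
After op 6 (reset): HEAD=work@A [feat=B main=C work=A]
After op 7 (checkout): HEAD=main@C [feat=B main=C work=A]

Answer: main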